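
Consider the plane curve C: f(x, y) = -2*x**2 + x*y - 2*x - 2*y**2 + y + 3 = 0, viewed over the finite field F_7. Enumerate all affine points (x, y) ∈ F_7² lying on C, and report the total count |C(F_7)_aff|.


Affine F_7-points: {(0, 5), (0, 6), (2, 6), (3, 0), (3, 2), (4, 2), (4, 4), (5, 5)}; count = 8.

For each of the 49 pairs (x, y) ∈ F_7², evaluate f(x, y) mod 7. Record the zeros.
  x = 0: [0↦3, 1↦2, 2↦4, 3↦2, 4↦3, 5↦0, 6↦0]  zeros at y ∈ {5, 6}
  x = 1: [0↦6, 1↦6, 2↦2, 3↦1, 4↦3, 5↦1, 6↦2]  zeros at y ∈ ∅
  x = 2: [0↦5, 1↦6, 2↦3, 3↦3, 4↦6, 5↦5, 6↦0]  zeros at y ∈ {6}
  x = 3: [0↦0, 1↦2, 2↦0, 3↦1, 4↦5, 5↦5, 6↦1]  zeros at y ∈ {0, 2}
  x = 4: [0↦5, 1↦1, 2↦0, 3↦2, 4↦0, 5↦1, 6↦5]  zeros at y ∈ {2, 4}
  x = 5: [0↦6, 1↦3, 2↦3, 3↦6, 4↦5, 5↦0, 6↦5]  zeros at y ∈ {5}
  x = 6: [0↦3, 1↦1, 2↦2, 3↦6, 4↦6, 5↦2, 6↦1]  zeros at y ∈ ∅
Collecting zeros: affine points = {(0, 5), (0, 6), (2, 6), (3, 0), (3, 2), (4, 2), (4, 4), (5, 5)}.
Total count |C(F_7)_aff| = 8.


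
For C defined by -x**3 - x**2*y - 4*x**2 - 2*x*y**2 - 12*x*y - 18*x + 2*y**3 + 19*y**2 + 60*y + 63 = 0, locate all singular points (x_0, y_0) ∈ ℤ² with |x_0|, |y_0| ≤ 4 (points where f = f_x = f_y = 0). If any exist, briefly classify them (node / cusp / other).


Singular points: {(0, -3)}; classification: node.

Compute partial derivatives:
  f_x = -3*x**2 - 2*x*y - 8*x - 2*y**2 - 12*y - 18.
  f_y = -x**2 - 4*x*y - 12*x + 6*y**2 + 38*y + 60.
Scan x_0 ∈ {−4, ..., 4}. For each x_0, f_y(x_0, y) is a polynomial in y; find its integer roots y ∈ {−4, ..., 4}, then test f_x and f at those candidates.
  x = -4: f_y(-4, y) = 6*y**2 + 54*y + 92; no integer root y with |y| ≤ 4.
  x = -3: f_y(-3, y) = 6*y**2 + 50*y + 87; no integer root y with |y| ≤ 4.
  x = -2: f_y(-2, y) = 6*y**2 + 46*y + 80; no integer root y with |y| ≤ 4.
  x = -1: f_y(-1, y) = 6*y**2 + 42*y + 71; no integer root y with |y| ≤ 4.
  x = 0: f_y(0, y) = 6*y**2 + 38*y + 60; vanishes at y ∈ {-3}. (0, -3): f_x = 0, f = 0 — SINGULAR.
  x = 1: f_y(1, y) = 6*y**2 + 34*y + 47; no integer root y with |y| ≤ 4.
  x = 2: f_y(2, y) = 6*y**2 + 30*y + 32; no integer root y with |y| ≤ 4.
  x = 3: f_y(3, y) = 6*y**2 + 26*y + 15; no integer root y with |y| ≤ 4.
  x = 4: f_y(4, y) = 6*y**2 + 22*y - 4; no integer root y with |y| ≤ 4.
Only singular point on the grid: (0, -3).
Classify: substitute x = 0 + u, y = -3 + v and expand: f = -u**3 - u**2*v - u**2 - 2*u*v**2 + 2*v**3 + v**2.
No constant or linear terms (consistent with a singular point). Quadratic part: -u**2 + v**2. Cubic part: -u**3 - u**2*v - 2*u*v**2 + 2*v**3.
The quadratic part v**2 - u**2 = (v − u)(v + u) splits into two distinct linear factors, so there are two distinct tangent lines y − -3 = ±(x − 0) — this is a node (ordinary double point).
Classification: node.


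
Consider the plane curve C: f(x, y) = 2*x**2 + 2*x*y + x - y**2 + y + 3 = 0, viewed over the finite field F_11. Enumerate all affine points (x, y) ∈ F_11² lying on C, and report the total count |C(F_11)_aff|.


Affine F_11-points: {(1, 7), (2, 8), (5, 5), (5, 6), (6, 5), (6, 8), (8, 7), (8, 10), (9, 9), (9, 10)}; count = 10.

For each of the 121 pairs (x, y) ∈ F_11², evaluate f(x, y) mod 11. Record the zeros.
  x = 0: [0↦3, 1↦3, 2↦1, 3↦8, 4↦2, 5↦5, 6↦6, 7↦5, 8↦2, 9↦8, 10↦1]  zeros at y ∈ ∅
  x = 1: [0↦6, 1↦8, 2↦8, 3↦6, 4↦2, 5↦7, 6↦10, 7↦0, 8↦10, 9↦7, 10↦2]  zeros at y ∈ {7}
  x = 2: [0↦2, 1↦6, 2↦8, 3↦8, 4↦6, 5↦2, 6↦7, 7↦10, 8↦0, 9↦10, 10↦7]  zeros at y ∈ {8}
  x = 3: [0↦2, 1↦8, 2↦1, 3↦3, 4↦3, 5↦1, 6↦8, 7↦2, 8↦5, 9↦6, 10↦5]  zeros at y ∈ ∅
  x = 4: [0↦6, 1↦3, 2↦9, 3↦2, 4↦4, 5↦4, 6↦2, 7↦9, 8↦3, 9↦6, 10↦7]  zeros at y ∈ ∅
  x = 5: [0↦3, 1↦2, 2↦10, 3↦5, 4↦9, 5↦0, 6↦0, 7↦9, 8↦5, 9↦10, 10↦2]  zeros at y ∈ {5, 6}
  x = 6: [0↦4, 1↦5, 2↦4, 3↦1, 4↦7, 5↦0, 6↦2, 7↦2, 8↦0, 9↦7, 10↦1]  zeros at y ∈ {5, 8}
  x = 7: [0↦9, 1↦1, 2↦2, 3↦1, 4↦9, 5↦4, 6↦8, 7↦10, 8↦10, 9↦8, 10↦4]  zeros at y ∈ ∅
  x = 8: [0↦7, 1↦1, 2↦4, 3↦5, 4↦4, 5↦1, 6↦7, 7↦0, 8↦2, 9↦2, 10↦0]  zeros at y ∈ {7, 10}
  x = 9: [0↦9, 1↦5, 2↦10, 3↦2, 4↦3, 5↦2, 6↦10, 7↦5, 8↦9, 9↦0, 10↦0]  zeros at y ∈ {9, 10}
  x = 10: [0↦4, 1↦2, 2↦9, 3↦3, 4↦6, 5↦7, 6↦6, 7↦3, 8↦9, 9↦2, 10↦4]  zeros at y ∈ ∅
Collecting zeros: affine points = {(1, 7), (2, 8), (5, 5), (5, 6), (6, 5), (6, 8), (8, 7), (8, 10), (9, 9), (9, 10)}.
Total count |C(F_11)_aff| = 10.


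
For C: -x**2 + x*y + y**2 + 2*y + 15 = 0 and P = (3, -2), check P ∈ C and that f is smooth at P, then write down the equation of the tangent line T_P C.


Tangent line at P: -8*x + y + 26 = 0.

Step 1: f(3, -2) = 0, so P lies on C.
Step 2: partial derivatives
  f_x(x, y) = -2*x + y, f_y(x, y) = x + 2*y + 2.
  f_x(P) = -8, f_y(P) = 1 (gradient nonzero, so P is smooth).
Step 3: tangent line at P: -8·(x − 3) + 1·(y − -2) = 0.
Expanding: -8*x + y + 26 = 0.


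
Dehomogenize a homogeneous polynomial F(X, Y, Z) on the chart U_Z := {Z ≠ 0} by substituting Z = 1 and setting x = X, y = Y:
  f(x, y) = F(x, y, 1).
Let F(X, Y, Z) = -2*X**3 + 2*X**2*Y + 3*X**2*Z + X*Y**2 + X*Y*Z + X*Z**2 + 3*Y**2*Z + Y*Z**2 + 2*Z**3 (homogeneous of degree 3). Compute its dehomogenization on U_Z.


f(x, y) = -2*x**3 + 2*x**2*y + 3*x**2 + x*y**2 + x*y + x + 3*y**2 + y + 2

On U_Z we set Z = 1. Each monomial c·X^i·Y^j·Z^k in F becomes c·x^i·y^j·1^k = c·x^i·y^j.
Substituting Z = 1: F(X, Y, 1) = -2*x**3 + 2*x**2*y + 3*x**2 + x*y**2 + x*y + x + 3*y**2 + y + 2.
Note: deg(f) ≤ deg(F) = 3; strict inequality happens when F is divisible by Z (lost terms).


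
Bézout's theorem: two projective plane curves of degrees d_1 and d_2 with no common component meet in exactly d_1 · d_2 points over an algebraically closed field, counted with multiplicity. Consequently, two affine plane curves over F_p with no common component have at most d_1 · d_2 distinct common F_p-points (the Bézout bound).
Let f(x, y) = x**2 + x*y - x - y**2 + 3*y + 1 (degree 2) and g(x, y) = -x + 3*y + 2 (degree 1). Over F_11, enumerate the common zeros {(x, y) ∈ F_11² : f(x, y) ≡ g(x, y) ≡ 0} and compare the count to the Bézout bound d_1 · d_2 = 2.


Common zeros: {(10, 10)}; count = 1; Bézout bound = 2.

deg(f) = 2, deg(g) = 1, so Bézout bound = 2.
Scan x ∈ F_11. For each x, list the y ∈ F_11 with f(x, y) ≡ 0 and those with g(x, y) ≡ 0 (mod 11); the common zeros in that column are the intersection.
  x = 0: f ≡ 0 at y ∈ ∅; g ≡ 0 at y ∈ {3}; common: ∅.
  x = 1: f ≡ 0 at y ∈ {6, 9}; g ≡ 0 at y ∈ {7}; common: ∅.
  x = 2: f ≡ 0 at y ∈ {7, 9}; g ≡ 0 at y ∈ {0}; common: ∅.
  x = 3: f ≡ 0 at y ∈ {7, 10}; g ≡ 0 at y ∈ {4}; common: ∅.
  x = 4: f ≡ 0 at y ∈ ∅; g ≡ 0 at y ∈ {8}; common: ∅.
  x = 5: f ≡ 0 at y ∈ {2, 6}; g ≡ 0 at y ∈ {1}; common: ∅.
  x = 6: f ≡ 0 at y ∈ ∅; g ≡ 0 at y ∈ {5}; common: ∅.
  x = 7: f ≡ 0 at y ∈ ∅; g ≡ 0 at y ∈ {9}; common: ∅.
  x = 8: f ≡ 0 at y ∈ ∅; g ≡ 0 at y ∈ {2}; common: ∅.
  x = 9: f ≡ 0 at y ∈ ∅; g ≡ 0 at y ∈ {6}; common: ∅.
  x = 10: f ≡ 0 at y ∈ {3, 10}; g ≡ 0 at y ∈ {10}; common: {10}.
Collecting: common zeros = {(10, 10)}, so the count is 1.
Comparison with the Bézout bound: 1 ≤ 2 = deg(f)·deg(g), as expected for curves with no common component (the affine F_11-count falls short of the bound because intersections may lie at infinity, over extension fields, or carry multiplicity).


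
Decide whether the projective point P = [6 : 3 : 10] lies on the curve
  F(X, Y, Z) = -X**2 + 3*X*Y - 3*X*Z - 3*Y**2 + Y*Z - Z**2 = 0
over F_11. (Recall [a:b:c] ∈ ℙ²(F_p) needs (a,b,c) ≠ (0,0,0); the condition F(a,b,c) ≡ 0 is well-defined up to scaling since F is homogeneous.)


F(6,3,10) ≡ 5 (mod 11); P is NOT on the curve.

Evaluate F(6, 3, 10) term-by-term (mod 11).
  -X**2 ↦ -1·36·1·1 = -36
  3*X*Y ↦ 3·6·3·1 = 54
  -3*X*Z ↦ -3·6·1·10 = -180
  -3*Y**2 ↦ -3·1·9·1 = -27
  Y*Z ↦ 1·1·3·10 = 30
  -Z**2 ↦ -1·1·1·100 = -100
Sum: F(6, 3, 10) = (-36) + (54) + (-180) + (-27) + (30) + (-100) = -259.
Reducing mod 11: -259 ≡ 5 (mod 11).
Since F(a, b, c) ≡ 5 ≠ 0 (mod 11), P does NOT lie on the curve.


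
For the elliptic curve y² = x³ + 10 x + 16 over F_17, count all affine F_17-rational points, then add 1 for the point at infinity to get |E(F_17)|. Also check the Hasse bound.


Affine points = {(0, 4), (0, 13), (4, 1), (4, 16), (5, 2), (5, 15), (7, 2), (7, 15), (8, 8), (8, 9), (9, 6), (9, 11)}; affine count = 12; |E(F_17)| = 13.

Discriminant check: Δ ∝ 4a³ + 27b² = 4·10³ + 27·16² = 4·1000 + 27·256 ≡ 15 (mod 17). Nonzero ⇒ E is nonsingular.
For each x ∈ F_17, compute rhs = x³ + 10·x + 16 mod 17, then count y ∈ F_17 with y² ≡ rhs.
  x = 0: rhs = 16, matching y values: 4, 13 (2 points).
  x = 1: rhs = 10, matching y values: none (0 points).
  x = 2: rhs = 10, matching y values: none (0 points).
  x = 3: rhs = 5, matching y values: none (0 points).
  x = 4: rhs = 1, matching y values: 1, 16 (2 points).
  x = 5: rhs = 4, matching y values: 2, 15 (2 points).
  x = 6: rhs = 3, matching y values: none (0 points).
  x = 7: rhs = 4, matching y values: 2, 15 (2 points).
  x = 8: rhs = 13, matching y values: 8, 9 (2 points).
  x = 9: rhs = 2, matching y values: 6, 11 (2 points).
  x = 10: rhs = 11, matching y values: none (0 points).
  x = 11: rhs = 12, matching y values: none (0 points).
  x = 12: rhs = 11, matching y values: none (0 points).
  x = 13: rhs = 14, matching y values: none (0 points).
  x = 14: rhs = 10, matching y values: none (0 points).
  x = 15: rhs = 5, matching y values: none (0 points).
  x = 16: rhs = 5, matching y values: none (0 points).
Total affine count: 12.
Full point count |E(F_17)| = 12 + 1 = 13.
Hasse bound: |13 − (17+1)| = |-5| = 5 ≤ 2√17 ≈ 8.2462 ✓.


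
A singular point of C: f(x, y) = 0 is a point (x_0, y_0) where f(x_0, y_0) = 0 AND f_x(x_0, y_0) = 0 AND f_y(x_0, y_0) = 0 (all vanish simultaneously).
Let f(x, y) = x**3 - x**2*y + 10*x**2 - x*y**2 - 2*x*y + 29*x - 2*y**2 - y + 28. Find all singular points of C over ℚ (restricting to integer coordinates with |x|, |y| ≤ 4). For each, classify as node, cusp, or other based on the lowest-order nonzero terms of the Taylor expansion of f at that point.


Singular points: {(-3, 2)}; classification: node.

Compute partial derivatives:
  f_x = 3*x**2 - 2*x*y + 20*x - y**2 - 2*y + 29.
  f_y = -x**2 - 2*x*y - 2*x - 4*y - 1.
Scan x_0 ∈ {−4, ..., 4}. For each x_0, f_y(x_0, y) is a polynomial in y; find its integer roots y ∈ {−4, ..., 4}, then test f_x and f at those candidates.
  x = -4: f_y(-4, y) = 4*y - 9; no integer root y with |y| ≤ 4.
  x = -3: f_y(-3, y) = 2*y - 4; vanishes at y ∈ {2}. (-3, 2): f_x = 0, f = 0 — SINGULAR.
  x = -2: f_y(-2, y) = -1; no integer root y with |y| ≤ 4.
  x = -1: f_y(-1, y) = -2*y; vanishes at y ∈ {0}. (-1, 0): f_x = 12 ≠ 0.
  x = 0: f_y(0, y) = -4*y - 1; no integer root y with |y| ≤ 4.
  x = 1: f_y(1, y) = -6*y - 4; no integer root y with |y| ≤ 4.
  x = 2: f_y(2, y) = -8*y - 9; no integer root y with |y| ≤ 4.
  x = 3: f_y(3, y) = -10*y - 16; no integer root y with |y| ≤ 4.
  x = 4: f_y(4, y) = -12*y - 25; no integer root y with |y| ≤ 4.
Only singular point on the grid: (-3, 2).
Classify: substitute x = -3 + u, y = 2 + v and expand: f = u**3 - u**2*v - u**2 - u*v**2 + v**2.
No constant or linear terms (consistent with a singular point). Quadratic part: -u**2 + v**2. Cubic part: u**3 - u**2*v - u*v**2.
The quadratic part v**2 - u**2 = (v − u)(v + u) splits into two distinct linear factors, so there are two distinct tangent lines y − 2 = ±(x − -3) — this is a node (ordinary double point).
Classification: node.


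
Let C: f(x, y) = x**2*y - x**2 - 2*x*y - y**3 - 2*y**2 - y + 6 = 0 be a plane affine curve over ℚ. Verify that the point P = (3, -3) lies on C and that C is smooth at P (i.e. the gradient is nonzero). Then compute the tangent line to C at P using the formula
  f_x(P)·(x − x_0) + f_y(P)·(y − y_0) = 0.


Tangent line at P: -18*x - 13*y + 15 = 0.

Step 1: f(3, -3) = 0, so P lies on C.
Step 2: partial derivatives
  f_x(x, y) = 2*x*y - 2*x - 2*y, f_y(x, y) = x**2 - 2*x - 3*y**2 - 4*y - 1.
  f_x(P) = -18, f_y(P) = -13 (gradient nonzero, so P is smooth).
Step 3: tangent line at P: -18·(x − 3) + -13·(y − -3) = 0.
Expanding: -18*x - 13*y + 15 = 0.


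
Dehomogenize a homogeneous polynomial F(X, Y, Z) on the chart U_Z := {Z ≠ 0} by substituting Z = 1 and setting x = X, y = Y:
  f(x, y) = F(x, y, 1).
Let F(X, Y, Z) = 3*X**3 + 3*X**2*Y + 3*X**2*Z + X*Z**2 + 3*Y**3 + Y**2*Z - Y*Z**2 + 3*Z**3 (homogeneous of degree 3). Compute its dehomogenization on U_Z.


f(x, y) = 3*x**3 + 3*x**2*y + 3*x**2 + x + 3*y**3 + y**2 - y + 3

On U_Z we set Z = 1. Each monomial c·X^i·Y^j·Z^k in F becomes c·x^i·y^j·1^k = c·x^i·y^j.
Substituting Z = 1: F(X, Y, 1) = 3*x**3 + 3*x**2*y + 3*x**2 + x + 3*y**3 + y**2 - y + 3.
Note: deg(f) ≤ deg(F) = 3; strict inequality happens when F is divisible by Z (lost terms).


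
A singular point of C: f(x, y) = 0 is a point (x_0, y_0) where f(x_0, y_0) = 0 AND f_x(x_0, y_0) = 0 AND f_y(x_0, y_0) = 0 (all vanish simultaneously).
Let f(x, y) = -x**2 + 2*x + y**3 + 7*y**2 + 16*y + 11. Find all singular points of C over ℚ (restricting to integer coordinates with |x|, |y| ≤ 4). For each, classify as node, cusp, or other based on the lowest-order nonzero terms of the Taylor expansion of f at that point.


Singular points: {(1, -2)}; classification: node.

Compute partial derivatives:
  f_x = 2 - 2*x.
  f_y = 3*y**2 + 14*y + 16.
Scan x_0 ∈ {−4, ..., 4}. For each x_0, f_y(x_0, y) is a polynomial in y; find its integer roots y ∈ {−4, ..., 4}, then test f_x and f at those candidates.
  x = -4: f_y(-4, y) = 3*y**2 + 14*y + 16; vanishes at y ∈ {-2}. (-4, -2): f_x = 10 ≠ 0.
  x = -3: f_y(-3, y) = 3*y**2 + 14*y + 16; vanishes at y ∈ {-2}. (-3, -2): f_x = 8 ≠ 0.
  x = -2: f_y(-2, y) = 3*y**2 + 14*y + 16; vanishes at y ∈ {-2}. (-2, -2): f_x = 6 ≠ 0.
  x = -1: f_y(-1, y) = 3*y**2 + 14*y + 16; vanishes at y ∈ {-2}. (-1, -2): f_x = 4 ≠ 0.
  x = 0: f_y(0, y) = 3*y**2 + 14*y + 16; vanishes at y ∈ {-2}. (0, -2): f_x = 2 ≠ 0.
  x = 1: f_y(1, y) = 3*y**2 + 14*y + 16; vanishes at y ∈ {-2}. (1, -2): f_x = 0, f = 0 — SINGULAR.
  x = 2: f_y(2, y) = 3*y**2 + 14*y + 16; vanishes at y ∈ {-2}. (2, -2): f_x = -2 ≠ 0.
  x = 3: f_y(3, y) = 3*y**2 + 14*y + 16; vanishes at y ∈ {-2}. (3, -2): f_x = -4 ≠ 0.
  x = 4: f_y(4, y) = 3*y**2 + 14*y + 16; vanishes at y ∈ {-2}. (4, -2): f_x = -6 ≠ 0.
Only singular point on the grid: (1, -2).
Classify: substitute x = 1 + u, y = -2 + v and expand: f = -u**2 + v**3 + v**2.
No constant or linear terms (consistent with a singular point). Quadratic part: -u**2 + v**2. Cubic part: v**3.
The quadratic part v**2 - u**2 = (v − u)(v + u) splits into two distinct linear factors, so there are two distinct tangent lines y − -2 = ±(x − 1) — this is a node (ordinary double point).
Classification: node.


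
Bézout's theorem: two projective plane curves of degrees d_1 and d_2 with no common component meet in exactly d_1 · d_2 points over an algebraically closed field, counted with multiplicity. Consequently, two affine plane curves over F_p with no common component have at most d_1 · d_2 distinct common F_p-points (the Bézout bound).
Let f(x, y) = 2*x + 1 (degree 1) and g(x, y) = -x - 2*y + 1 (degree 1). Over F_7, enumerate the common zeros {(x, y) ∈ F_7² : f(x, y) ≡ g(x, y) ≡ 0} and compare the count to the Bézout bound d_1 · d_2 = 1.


Common zeros: {(3, 6)}; count = 1; Bézout bound = 1.

deg(f) = 1, deg(g) = 1, so Bézout bound = 1.
Scan x ∈ F_7. For each x, list the y ∈ F_7 with f(x, y) ≡ 0 and those with g(x, y) ≡ 0 (mod 7); the common zeros in that column are the intersection.
  x = 0: f ≡ 0 at y ∈ ∅; g ≡ 0 at y ∈ {4}; common: ∅.
  x = 1: f ≡ 0 at y ∈ ∅; g ≡ 0 at y ∈ {0}; common: ∅.
  x = 2: f ≡ 0 at y ∈ ∅; g ≡ 0 at y ∈ {3}; common: ∅.
  x = 3: f ≡ 0 at y ∈ {0, 1, 2, 3, 4, 5, 6}; g ≡ 0 at y ∈ {6}; common: {6}.
  x = 4: f ≡ 0 at y ∈ ∅; g ≡ 0 at y ∈ {2}; common: ∅.
  x = 5: f ≡ 0 at y ∈ ∅; g ≡ 0 at y ∈ {5}; common: ∅.
  x = 6: f ≡ 0 at y ∈ ∅; g ≡ 0 at y ∈ {1}; common: ∅.
Collecting: common zeros = {(3, 6)}, so the count is 1.
Comparison with the Bézout bound: 1 ≤ 1 = deg(f)·deg(g), as expected for curves with no common component (the bound is attained).


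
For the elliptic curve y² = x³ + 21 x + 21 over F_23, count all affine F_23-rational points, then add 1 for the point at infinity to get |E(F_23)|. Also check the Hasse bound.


Affine points = {(2, 5), (2, 18), (4, 10), (4, 13), (6, 8), (6, 15), (10, 9), (10, 14), (12, 0), (14, 0), (15, 10), (15, 13), (17, 1), (17, 22), (20, 0)}; affine count = 15; |E(F_23)| = 16.

Discriminant check: Δ ∝ 4a³ + 27b² = 4·21³ + 27·21² = 4·9261 + 27·441 ≡ 7 (mod 23). Nonzero ⇒ E is nonsingular.
For each x ∈ F_23, compute rhs = x³ + 21·x + 21 mod 23, then count y ∈ F_23 with y² ≡ rhs.
  x = 0: rhs = 21, matching y values: none (0 points).
  x = 1: rhs = 20, matching y values: none (0 points).
  x = 2: rhs = 2, matching y values: 5, 18 (2 points).
  x = 3: rhs = 19, matching y values: none (0 points).
  x = 4: rhs = 8, matching y values: 10, 13 (2 points).
  x = 5: rhs = 21, matching y values: none (0 points).
  x = 6: rhs = 18, matching y values: 8, 15 (2 points).
  x = 7: rhs = 5, matching y values: none (0 points).
  x = 8: rhs = 11, matching y values: none (0 points).
  x = 9: rhs = 19, matching y values: none (0 points).
  x = 10: rhs = 12, matching y values: 9, 14 (2 points).
  x = 11: rhs = 19, matching y values: none (0 points).
  x = 12: rhs = 0, matching y values: 0 (1 points).
  x = 13: rhs = 7, matching y values: none (0 points).
  x = 14: rhs = 0, matching y values: 0 (1 points).
  x = 15: rhs = 8, matching y values: 10, 13 (2 points).
  x = 16: rhs = 14, matching y values: none (0 points).
  x = 17: rhs = 1, matching y values: 1, 22 (2 points).
  x = 18: rhs = 21, matching y values: none (0 points).
  x = 19: rhs = 11, matching y values: none (0 points).
  x = 20: rhs = 0, matching y values: 0 (1 points).
  x = 21: rhs = 17, matching y values: none (0 points).
  x = 22: rhs = 22, matching y values: none (0 points).
Total affine count: 15.
Full point count |E(F_23)| = 15 + 1 = 16.
Hasse bound: |16 − (23+1)| = |-8| = 8 ≤ 2√23 ≈ 9.5917 ✓.


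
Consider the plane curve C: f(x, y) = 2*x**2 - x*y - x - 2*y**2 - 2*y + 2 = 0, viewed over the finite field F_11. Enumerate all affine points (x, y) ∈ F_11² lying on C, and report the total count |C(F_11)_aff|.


Affine F_11-points: {(0, 3), (0, 7), (1, 2), (2, 3), (2, 6), (4, 1), (4, 7), (6, 2), (6, 5), (7, 6), (8, 1), (8, 5)}; count = 12.

For each of the 121 pairs (x, y) ∈ F_11², evaluate f(x, y) mod 11. Record the zeros.
  x = 0: [0↦2, 1↦9, 2↦1, 3↦0, 4↦6, 5↦8, 6↦6, 7↦0, 8↦1, 9↦9, 10↦2]  zeros at y ∈ {3, 7}
  x = 1: [0↦3, 1↦9, 2↦0, 3↦9, 4↦3, 5↦4, 6↦1, 7↦5, 8↦5, 9↦1, 10↦4]  zeros at y ∈ {2}
  x = 2: [0↦8, 1↦2, 2↦3, 3↦0, 4↦4, 5↦4, 6↦0, 7↦3, 8↦2, 9↦8, 10↦10]  zeros at y ∈ {3, 6}
  x = 3: [0↦6, 1↦10, 2↦10, 3↦6, 4↦9, 5↦8, 6↦3, 7↦5, 8↦3, 9↦8, 10↦9]  zeros at y ∈ ∅
  x = 4: [0↦8, 1↦0, 2↦10, 3↦5, 4↦7, 5↦5, 6↦10, 7↦0, 8↦8, 9↦1, 10↦1]  zeros at y ∈ {1, 7}
  x = 5: [0↦3, 1↦5, 2↦3, 3↦8, 4↦9, 5↦6, 6↦10, 7↦10, 8↦6, 9↦9, 10↦8]  zeros at y ∈ ∅
  x = 6: [0↦2, 1↦3, 2↦0, 3↦4, 4↦4, 5↦0, 6↦3, 7↦2, 8↦8, 9↦10, 10↦8]  zeros at y ∈ {2, 5}
  x = 7: [0↦5, 1↦5, 2↦1, 3↦4, 4↦3, 5↦9, 6↦0, 7↦9, 8↦3, 9↦4, 10↦1]  zeros at y ∈ {6}
  x = 8: [0↦1, 1↦0, 2↦6, 3↦8, 4↦6, 5↦0, 6↦1, 7↦9, 8↦2, 9↦2, 10↦9]  zeros at y ∈ {1, 5}
  x = 9: [0↦1, 1↦10, 2↦4, 3↦5, 4↦2, 5↦6, 6↦6, 7↦2, 8↦5, 9↦4, 10↦10]  zeros at y ∈ ∅
  x = 10: [0↦5, 1↦2, 2↦6, 3↦6, 4↦2, 5↦5, 6↦4, 7↦10, 8↦1, 9↦10, 10↦4]  zeros at y ∈ ∅
Collecting zeros: affine points = {(0, 3), (0, 7), (1, 2), (2, 3), (2, 6), (4, 1), (4, 7), (6, 2), (6, 5), (7, 6), (8, 1), (8, 5)}.
Total count |C(F_11)_aff| = 12.


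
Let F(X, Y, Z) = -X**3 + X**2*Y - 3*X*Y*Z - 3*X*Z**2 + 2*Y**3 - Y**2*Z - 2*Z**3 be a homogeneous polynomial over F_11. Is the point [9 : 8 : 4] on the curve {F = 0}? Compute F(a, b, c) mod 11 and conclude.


F(9,8,4) ≡ 0 (mod 11); P is on the curve.

Evaluate F(9, 8, 4) term-by-term (mod 11).
  -X**3 ↦ -1·729·1·1 = -729
  X**2*Y ↦ 1·81·8·1 = 648
  -3*X*Y*Z ↦ -3·9·8·4 = -864
  -3*X*Z**2 ↦ -3·9·1·16 = -432
  2*Y**3 ↦ 2·1·512·1 = 1024
  -Y**2*Z ↦ -1·1·64·4 = -256
  -2*Z**3 ↦ -2·1·1·64 = -128
Sum: F(9, 8, 4) = (-729) + (648) + (-864) + (-432) + (1024) + (-256) + (-128) = -737.
Reducing mod 11: -737 ≡ 0 (mod 11).
Since F(a, b, c) ≡ 0 (mod 11), P lies on the curve.


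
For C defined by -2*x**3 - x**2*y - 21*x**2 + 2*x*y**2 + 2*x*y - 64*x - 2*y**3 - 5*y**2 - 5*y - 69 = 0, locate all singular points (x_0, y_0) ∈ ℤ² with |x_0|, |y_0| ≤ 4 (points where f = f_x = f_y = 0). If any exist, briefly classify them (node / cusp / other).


Singular points: {(-3, -2)}; classification: node.

Compute partial derivatives:
  f_x = -6*x**2 - 2*x*y - 42*x + 2*y**2 + 2*y - 64.
  f_y = -x**2 + 4*x*y + 2*x - 6*y**2 - 10*y - 5.
Scan x_0 ∈ {−4, ..., 4}. For each x_0, f_y(x_0, y) is a polynomial in y; find its integer roots y ∈ {−4, ..., 4}, then test f_x and f at those candidates.
  x = -4: f_y(-4, y) = -6*y**2 - 26*y - 29; no integer root y with |y| ≤ 4.
  x = -3: f_y(-3, y) = -6*y**2 - 22*y - 20; vanishes at y ∈ {-2}. (-3, -2): f_x = 0, f = 0 — SINGULAR.
  x = -2: f_y(-2, y) = -6*y**2 - 18*y - 13; no integer root y with |y| ≤ 4.
  x = -1: f_y(-1, y) = -6*y**2 - 14*y - 8; vanishes at y ∈ {-1}. (-1, -1): f_x = -30 ≠ 0.
  x = 0: f_y(0, y) = -6*y**2 - 10*y - 5; no integer root y with |y| ≤ 4.
  x = 1: f_y(1, y) = -6*y**2 - 6*y - 4; no integer root y with |y| ≤ 4.
  x = 2: f_y(2, y) = -6*y**2 - 2*y - 5; no integer root y with |y| ≤ 4.
  x = 3: f_y(3, y) = -6*y**2 + 2*y - 8; no integer root y with |y| ≤ 4.
  x = 4: f_y(4, y) = -6*y**2 + 6*y - 13; no integer root y with |y| ≤ 4.
Only singular point on the grid: (-3, -2).
Classify: substitute x = -3 + u, y = -2 + v and expand: f = -2*u**3 - u**2*v - u**2 + 2*u*v**2 - 2*v**3 + v**2.
No constant or linear terms (consistent with a singular point). Quadratic part: -u**2 + v**2. Cubic part: -2*u**3 - u**2*v + 2*u*v**2 - 2*v**3.
The quadratic part v**2 - u**2 = (v − u)(v + u) splits into two distinct linear factors, so there are two distinct tangent lines y − -2 = ±(x − -3) — this is a node (ordinary double point).
Classification: node.


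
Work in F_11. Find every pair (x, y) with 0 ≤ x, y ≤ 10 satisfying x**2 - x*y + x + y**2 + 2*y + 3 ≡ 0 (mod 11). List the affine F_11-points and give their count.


Affine F_11-points: {(0, 2), (0, 7), (1, 2), (1, 8), (4, 1), (5, 0), (5, 3), (6, 7), (6, 8), (7, 1), (7, 4), (8, 3)}; count = 12.

For each of the 121 pairs (x, y) ∈ F_11², evaluate f(x, y) mod 11. Record the zeros.
  x = 0: [0↦3, 1↦6, 2↦0, 3↦7, 4↦5, 5↦5, 6↦7, 7↦0, 8↦6, 9↦3, 10↦2]  zeros at y ∈ {2, 7}
  x = 1: [0↦5, 1↦7, 2↦0, 3↦6, 4↦3, 5↦2, 6↦3, 7↦6, 8↦0, 9↦7, 10↦5]  zeros at y ∈ {2, 8}
  x = 2: [0↦9, 1↦10, 2↦2, 3↦7, 4↦3, 5↦1, 6↦1, 7↦3, 8↦7, 9↦2, 10↦10]  zeros at y ∈ ∅
  x = 3: [0↦4, 1↦4, 2↦6, 3↦10, 4↦5, 5↦2, 6↦1, 7↦2, 8↦5, 9↦10, 10↦6]  zeros at y ∈ ∅
  x = 4: [0↦1, 1↦0, 2↦1, 3↦4, 4↦9, 5↦5, 6↦3, 7↦3, 8↦5, 9↦9, 10↦4]  zeros at y ∈ {1}
  x = 5: [0↦0, 1↦9, 2↦9, 3↦0, 4↦4, 5↦10, 6↦7, 7↦6, 8↦7, 9↦10, 10↦4]  zeros at y ∈ {0, 3}
  x = 6: [0↦1, 1↦9, 2↦8, 3↦9, 4↦1, 5↦6, 6↦2, 7↦0, 8↦0, 9↦2, 10↦6]  zeros at y ∈ {7, 8}
  x = 7: [0↦4, 1↦0, 2↦9, 3↦9, 4↦0, 5↦4, 6↦10, 7↦7, 8↦6, 9↦7, 10↦10]  zeros at y ∈ {1, 4}
  x = 8: [0↦9, 1↦4, 2↦1, 3↦0, 4↦1, 5↦4, 6↦9, 7↦5, 8↦3, 9↦3, 10↦5]  zeros at y ∈ {3}
  x = 9: [0↦5, 1↦10, 2↦6, 3↦4, 4↦4, 5↦6, 6↦10, 7↦5, 8↦2, 9↦1, 10↦2]  zeros at y ∈ ∅
  x = 10: [0↦3, 1↦7, 2↦2, 3↦10, 4↦9, 5↦10, 6↦2, 7↦7, 8↦3, 9↦1, 10↦1]  zeros at y ∈ ∅
Collecting zeros: affine points = {(0, 2), (0, 7), (1, 2), (1, 8), (4, 1), (5, 0), (5, 3), (6, 7), (6, 8), (7, 1), (7, 4), (8, 3)}.
Total count |C(F_11)_aff| = 12.


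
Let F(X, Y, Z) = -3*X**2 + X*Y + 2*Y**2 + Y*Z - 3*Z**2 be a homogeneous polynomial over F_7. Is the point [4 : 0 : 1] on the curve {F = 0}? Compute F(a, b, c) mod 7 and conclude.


F(4,0,1) ≡ 5 (mod 7); P is NOT on the curve.

Evaluate F(4, 0, 1) term-by-term (mod 7).
  -3*X**2 ↦ -3·16·1·1 = -48
  X*Y ↦ 1·4·0·1 = 0
  2*Y**2 ↦ 2·1·0·1 = 0
  Y*Z ↦ 1·1·0·1 = 0
  -3*Z**2 ↦ -3·1·1·1 = -3
Sum: F(4, 0, 1) = (-48) + (0) + (0) + (0) + (-3) = -51.
Reducing mod 7: -51 ≡ 5 (mod 7).
Since F(a, b, c) ≡ 5 ≠ 0 (mod 7), P does NOT lie on the curve.


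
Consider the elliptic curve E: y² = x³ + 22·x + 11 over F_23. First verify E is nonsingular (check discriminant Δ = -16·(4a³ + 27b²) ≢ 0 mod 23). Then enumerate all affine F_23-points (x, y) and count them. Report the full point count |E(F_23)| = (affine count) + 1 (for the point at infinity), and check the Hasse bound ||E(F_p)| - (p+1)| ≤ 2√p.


Affine points = {(3, 9), (3, 14), (4, 5), (4, 18), (5, 4), (5, 19), (7, 5), (7, 18), (8, 3), (8, 20), (9, 8), (9, 15), (10, 9), (10, 14), (12, 5), (12, 18), (14, 2), (14, 21), (15, 6), (15, 17), (17, 10), (17, 13), (18, 11), (18, 12)}; affine count = 24; |E(F_23)| = 25.

Discriminant check: Δ ∝ 4a³ + 27b² = 4·22³ + 27·11² = 4·10648 + 27·121 ≡ 20 (mod 23). Nonzero ⇒ E is nonsingular.
For each x ∈ F_23, compute rhs = x³ + 22·x + 11 mod 23, then count y ∈ F_23 with y² ≡ rhs.
  x = 0: rhs = 11, matching y values: none (0 points).
  x = 1: rhs = 11, matching y values: none (0 points).
  x = 2: rhs = 17, matching y values: none (0 points).
  x = 3: rhs = 12, matching y values: 9, 14 (2 points).
  x = 4: rhs = 2, matching y values: 5, 18 (2 points).
  x = 5: rhs = 16, matching y values: 4, 19 (2 points).
  x = 6: rhs = 14, matching y values: none (0 points).
  x = 7: rhs = 2, matching y values: 5, 18 (2 points).
  x = 8: rhs = 9, matching y values: 3, 20 (2 points).
  x = 9: rhs = 18, matching y values: 8, 15 (2 points).
  x = 10: rhs = 12, matching y values: 9, 14 (2 points).
  x = 11: rhs = 20, matching y values: none (0 points).
  x = 12: rhs = 2, matching y values: 5, 18 (2 points).
  x = 13: rhs = 10, matching y values: none (0 points).
  x = 14: rhs = 4, matching y values: 2, 21 (2 points).
  x = 15: rhs = 13, matching y values: 6, 17 (2 points).
  x = 16: rhs = 20, matching y values: none (0 points).
  x = 17: rhs = 8, matching y values: 10, 13 (2 points).
  x = 18: rhs = 6, matching y values: 11, 12 (2 points).
  x = 19: rhs = 20, matching y values: none (0 points).
  x = 20: rhs = 10, matching y values: none (0 points).
  x = 21: rhs = 5, matching y values: none (0 points).
  x = 22: rhs = 11, matching y values: none (0 points).
Total affine count: 24.
Full point count |E(F_23)| = 24 + 1 = 25.
Hasse bound: |25 − (23+1)| = |1| = 1 ≤ 2√23 ≈ 9.5917 ✓.


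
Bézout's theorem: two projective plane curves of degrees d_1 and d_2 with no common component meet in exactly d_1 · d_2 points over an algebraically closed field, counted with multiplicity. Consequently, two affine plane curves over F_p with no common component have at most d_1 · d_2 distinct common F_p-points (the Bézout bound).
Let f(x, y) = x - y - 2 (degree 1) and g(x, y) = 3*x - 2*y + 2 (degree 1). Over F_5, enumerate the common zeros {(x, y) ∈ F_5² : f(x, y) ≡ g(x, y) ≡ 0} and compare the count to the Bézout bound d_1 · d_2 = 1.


Common zeros: {(4, 2)}; count = 1; Bézout bound = 1.

deg(f) = 1, deg(g) = 1, so Bézout bound = 1.
Scan x ∈ F_5. For each x, list the y ∈ F_5 with f(x, y) ≡ 0 and those with g(x, y) ≡ 0 (mod 5); the common zeros in that column are the intersection.
  x = 0: f ≡ 0 at y ∈ {3}; g ≡ 0 at y ∈ {1}; common: ∅.
  x = 1: f ≡ 0 at y ∈ {4}; g ≡ 0 at y ∈ {0}; common: ∅.
  x = 2: f ≡ 0 at y ∈ {0}; g ≡ 0 at y ∈ {4}; common: ∅.
  x = 3: f ≡ 0 at y ∈ {1}; g ≡ 0 at y ∈ {3}; common: ∅.
  x = 4: f ≡ 0 at y ∈ {2}; g ≡ 0 at y ∈ {2}; common: {2}.
Collecting: common zeros = {(4, 2)}, so the count is 1.
Comparison with the Bézout bound: 1 ≤ 1 = deg(f)·deg(g), as expected for curves with no common component (the bound is attained).


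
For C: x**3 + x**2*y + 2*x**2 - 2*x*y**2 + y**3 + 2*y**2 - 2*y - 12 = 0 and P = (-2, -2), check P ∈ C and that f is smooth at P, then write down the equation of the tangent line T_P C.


Tangent line at P: 4*x - 10*y - 12 = 0.

Step 1: f(-2, -2) = 0, so P lies on C.
Step 2: partial derivatives
  f_x(x, y) = 3*x**2 + 2*x*y + 4*x - 2*y**2, f_y(x, y) = x**2 - 4*x*y + 3*y**2 + 4*y - 2.
  f_x(P) = 4, f_y(P) = -10 (gradient nonzero, so P is smooth).
Step 3: tangent line at P: 4·(x − -2) + -10·(y − -2) = 0.
Expanding: 4*x - 10*y - 12 = 0.


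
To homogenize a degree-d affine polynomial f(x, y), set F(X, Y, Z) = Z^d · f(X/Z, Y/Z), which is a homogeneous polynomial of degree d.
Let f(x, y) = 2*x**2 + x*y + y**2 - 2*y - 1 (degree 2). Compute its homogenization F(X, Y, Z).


F(X, Y, Z) = 2*X**2 + X*Y + Y**2 - 2*Y*Z - Z**2

deg(f) = 2.
Substitute x = X/Z, y = Y/Z into f, then multiply by Z^2.
  monomial 2·x^2·y^0 ↦ 2·X^2·Y^0·Z^0.
  monomial 1·x^1·y^1 ↦ 1·X^1·Y^1·Z^0.
  monomial 1·x^0·y^2 ↦ 1·X^0·Y^2·Z^0.
  monomial -2·x^0·y^1 ↦ -2·X^0·Y^1·Z^1.
  monomial -1·x^0·y^0 ↦ -1·X^0·Y^0·Z^2.
Collecting: F(X, Y, Z) = 2*X**2 + X*Y + Y**2 - 2*Y*Z - Z**2.


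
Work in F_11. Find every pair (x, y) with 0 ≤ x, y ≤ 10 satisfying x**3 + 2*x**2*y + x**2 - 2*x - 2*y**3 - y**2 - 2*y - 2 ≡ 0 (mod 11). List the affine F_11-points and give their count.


Affine F_11-points: {(0, 4), (1, 2), (1, 7), (2, 8), (4, 2), (4, 5), (4, 9), (6, 3), (6, 4), (6, 9), (7, 4), (7, 6), (8, 5), (10, 0), (10, 5)}; count = 15.

For each of the 121 pairs (x, y) ∈ F_11², evaluate f(x, y) mod 11. Record the zeros.
  x = 0: [0↦9, 1↦4, 2↦7, 3↦6, 4↦0, 5↦10, 6↦2, 7↦8, 8↦5, 9↦3, 10↦1]  zeros at y ∈ {4}
  x = 1: [0↦9, 1↦6, 2↦0, 3↦1, 4↦8, 5↦9, 6↦3, 7↦0, 8↦10, 9↦10, 10↦10]  zeros at y ∈ {2, 7}
  x = 2: [0↦6, 1↦9, 2↦9, 3↦5, 4↦7, 5↦3, 6↦3, 7↦6, 8↦0, 9↦6, 10↦1]  zeros at y ∈ {8}
  x = 3: [0↦6, 1↦8, 2↦7, 3↦2, 4↦3, 5↦9, 6↦8, 7↦10, 8↦3, 9↦8, 10↦2]  zeros at y ∈ ∅
  x = 4: [0↦4, 1↦9, 2↦0, 3↦9, 4↦2, 5↦0, 6↦2, 7↦7, 8↦3, 9↦0, 10↦8]  zeros at y ∈ {2, 5, 9}
  x = 5: [0↦6, 1↦7, 2↦5, 3↦10, 4↦10, 5↦4, 6↦2, 7↦3, 8↦6, 9↦10, 10↦3]  zeros at y ∈ ∅
  x = 6: [0↦7, 1↦8, 2↦6, 3↦0, 4↦0, 5↦5, 6↦3, 7↦4, 8↦7, 9↦0, 10↦4]  zeros at y ∈ {3, 4, 9}
  x = 7: [0↦2, 1↦7, 2↦9, 3↦7, 4↦0, 5↦9, 6↦0, 7↦5, 8↦1, 9↦9, 10↦6]  zeros at y ∈ {4, 6}
  x = 8: [0↦8, 1↦10, 2↦9, 3↦4, 4↦5, 5↦0, 6↦10, 7↦1, 8↦5, 9↦10, 10↦4]  zeros at y ∈ {5}
  x = 9: [0↦9, 1↦1, 2↦1, 3↦8, 4↦10, 5↦6, 6↦6, 7↦9, 8↦3, 9↦9, 10↦4]  zeros at y ∈ ∅
  x = 10: [0↦0, 1↦8, 2↦2, 3↦3, 4↦10, 5↦0, 6↦5, 7↦2, 8↦1, 9↦1, 10↦1]  zeros at y ∈ {0, 5}
Collecting zeros: affine points = {(0, 4), (1, 2), (1, 7), (2, 8), (4, 2), (4, 5), (4, 9), (6, 3), (6, 4), (6, 9), (7, 4), (7, 6), (8, 5), (10, 0), (10, 5)}.
Total count |C(F_11)_aff| = 15.


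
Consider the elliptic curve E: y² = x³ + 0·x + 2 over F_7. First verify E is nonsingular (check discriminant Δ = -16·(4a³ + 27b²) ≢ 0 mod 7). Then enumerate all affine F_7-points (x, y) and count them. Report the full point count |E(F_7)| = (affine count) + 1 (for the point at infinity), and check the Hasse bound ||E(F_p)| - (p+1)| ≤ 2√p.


Affine points = {(0, 3), (0, 4), (3, 1), (3, 6), (5, 1), (5, 6), (6, 1), (6, 6)}; affine count = 8; |E(F_7)| = 9.

Discriminant check: Δ ∝ 4a³ + 27b² = 4·0³ + 27·2² = 4·0 + 27·4 ≡ 3 (mod 7). Nonzero ⇒ E is nonsingular.
For each x ∈ F_7, compute rhs = x³ + 0·x + 2 mod 7, then count y ∈ F_7 with y² ≡ rhs.
  x = 0: rhs = 2, matching y values: 3, 4 (2 points).
  x = 1: rhs = 3, matching y values: none (0 points).
  x = 2: rhs = 3, matching y values: none (0 points).
  x = 3: rhs = 1, matching y values: 1, 6 (2 points).
  x = 4: rhs = 3, matching y values: none (0 points).
  x = 5: rhs = 1, matching y values: 1, 6 (2 points).
  x = 6: rhs = 1, matching y values: 1, 6 (2 points).
Total affine count: 8.
Full point count |E(F_7)| = 8 + 1 = 9.
Hasse bound: |9 − (7+1)| = |1| = 1 ≤ 2√7 ≈ 5.2915 ✓.


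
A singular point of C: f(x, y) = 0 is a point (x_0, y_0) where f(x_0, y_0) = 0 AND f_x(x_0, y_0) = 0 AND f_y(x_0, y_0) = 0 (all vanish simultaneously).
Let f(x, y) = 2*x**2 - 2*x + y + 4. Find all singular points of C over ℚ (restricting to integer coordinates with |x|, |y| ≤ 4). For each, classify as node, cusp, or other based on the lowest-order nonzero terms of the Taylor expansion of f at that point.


No singular points in the scanned grid; C is smooth there.

Compute partial derivatives:
  f_x = 4*x - 2.
  f_y = 1.
f_y = 1 is a nonzero constant, so f_y never vanishes: no point (x, y) can satisfy f = f_x = f_y = 0. In particular no (x, y) ∈ {−4, ..., 4}² is singular; the curve is smooth.


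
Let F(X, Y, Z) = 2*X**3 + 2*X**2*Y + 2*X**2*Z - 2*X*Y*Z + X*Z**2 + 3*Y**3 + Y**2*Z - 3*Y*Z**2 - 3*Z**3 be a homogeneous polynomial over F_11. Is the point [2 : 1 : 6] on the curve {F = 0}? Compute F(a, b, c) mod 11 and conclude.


F(2,1,6) ≡ 0 (mod 11); P is on the curve.

Evaluate F(2, 1, 6) term-by-term (mod 11).
  2*X**3 ↦ 2·8·1·1 = 16
  2*X**2*Y ↦ 2·4·1·1 = 8
  2*X**2*Z ↦ 2·4·1·6 = 48
  -2*X*Y*Z ↦ -2·2·1·6 = -24
  X*Z**2 ↦ 1·2·1·36 = 72
  3*Y**3 ↦ 3·1·1·1 = 3
  Y**2*Z ↦ 1·1·1·6 = 6
  -3*Y*Z**2 ↦ -3·1·1·36 = -108
  -3*Z**3 ↦ -3·1·1·216 = -648
Sum: F(2, 1, 6) = (16) + (8) + (48) + (-24) + (72) + (3) + (6) + (-108) + (-648) = -627.
Reducing mod 11: -627 ≡ 0 (mod 11).
Since F(a, b, c) ≡ 0 (mod 11), P lies on the curve.


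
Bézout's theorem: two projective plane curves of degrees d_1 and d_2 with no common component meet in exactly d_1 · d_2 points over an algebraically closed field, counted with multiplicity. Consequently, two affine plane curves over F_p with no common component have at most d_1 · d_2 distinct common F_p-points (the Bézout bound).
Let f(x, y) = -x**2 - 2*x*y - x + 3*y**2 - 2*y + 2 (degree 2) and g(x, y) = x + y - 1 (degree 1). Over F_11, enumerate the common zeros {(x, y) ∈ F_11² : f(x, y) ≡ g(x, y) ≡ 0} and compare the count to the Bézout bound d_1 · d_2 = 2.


Common zeros: {(1, 0), (9, 3)}; count = 2; Bézout bound = 2.

deg(f) = 2, deg(g) = 1, so Bézout bound = 2.
Scan x ∈ F_11. For each x, list the y ∈ F_11 with f(x, y) ≡ 0 and those with g(x, y) ≡ 0 (mod 11); the common zeros in that column are the intersection.
  x = 0: f ≡ 0 at y ∈ ∅; g ≡ 0 at y ∈ {1}; common: ∅.
  x = 1: f ≡ 0 at y ∈ {0, 5}; g ≡ 0 at y ∈ {0}; common: {0}.
  x = 2: f ≡ 0 at y ∈ ∅; g ≡ 0 at y ∈ {10}; common: ∅.
  x = 3: f ≡ 0 at y ∈ ∅; g ≡ 0 at y ∈ {9}; common: ∅.
  x = 4: f ≡ 0 at y ∈ ∅; g ≡ 0 at y ∈ {8}; common: ∅.
  x = 5: f ≡ 0 at y ∈ ∅; g ≡ 0 at y ∈ {7}; common: ∅.
  x = 6: f ≡ 0 at y ∈ {3, 9}; g ≡ 0 at y ∈ {6}; common: ∅.
  x = 7: f ≡ 0 at y ∈ ∅; g ≡ 0 at y ∈ {5}; common: ∅.
  x = 8: f ≡ 0 at y ∈ {8, 9}; g ≡ 0 at y ∈ {4}; common: ∅.
  x = 9: f ≡ 0 at y ∈ {0, 3}; g ≡ 0 at y ∈ {3}; common: {3}.
  x = 10: f ≡ 0 at y ∈ {5, 6}; g ≡ 0 at y ∈ {2}; common: ∅.
Collecting: common zeros = {(1, 0), (9, 3)}, so the count is 2.
Comparison with the Bézout bound: 2 ≤ 2 = deg(f)·deg(g), as expected for curves with no common component (the bound is attained).


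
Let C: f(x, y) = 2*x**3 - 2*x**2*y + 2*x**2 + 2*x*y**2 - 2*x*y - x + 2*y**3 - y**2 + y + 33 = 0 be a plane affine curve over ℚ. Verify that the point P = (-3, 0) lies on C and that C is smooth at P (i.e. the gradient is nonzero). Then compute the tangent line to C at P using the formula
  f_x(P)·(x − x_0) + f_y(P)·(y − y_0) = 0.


Tangent line at P: 41*x - 11*y + 123 = 0.

Step 1: f(-3, 0) = 0, so P lies on C.
Step 2: partial derivatives
  f_x(x, y) = 6*x**2 - 4*x*y + 4*x + 2*y**2 - 2*y - 1, f_y(x, y) = -2*x**2 + 4*x*y - 2*x + 6*y**2 - 2*y + 1.
  f_x(P) = 41, f_y(P) = -11 (gradient nonzero, so P is smooth).
Step 3: tangent line at P: 41·(x − -3) + -11·(y − 0) = 0.
Expanding: 41*x - 11*y + 123 = 0.


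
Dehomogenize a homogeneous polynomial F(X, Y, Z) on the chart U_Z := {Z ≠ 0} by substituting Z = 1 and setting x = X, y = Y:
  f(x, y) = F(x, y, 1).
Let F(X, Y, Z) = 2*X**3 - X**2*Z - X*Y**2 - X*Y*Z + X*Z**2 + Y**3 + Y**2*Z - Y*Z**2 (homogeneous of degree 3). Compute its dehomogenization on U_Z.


f(x, y) = 2*x**3 - x**2 - x*y**2 - x*y + x + y**3 + y**2 - y

On U_Z we set Z = 1. Each monomial c·X^i·Y^j·Z^k in F becomes c·x^i·y^j·1^k = c·x^i·y^j.
Substituting Z = 1: F(X, Y, 1) = 2*x**3 - x**2 - x*y**2 - x*y + x + y**3 + y**2 - y.
Note: deg(f) ≤ deg(F) = 3; strict inequality happens when F is divisible by Z (lost terms).


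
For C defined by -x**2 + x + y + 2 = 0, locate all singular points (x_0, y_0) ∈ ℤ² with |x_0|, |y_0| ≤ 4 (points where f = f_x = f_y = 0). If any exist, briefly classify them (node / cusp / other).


No singular points in the scanned grid; C is smooth there.

Compute partial derivatives:
  f_x = 1 - 2*x.
  f_y = 1.
f_y = 1 is a nonzero constant, so f_y never vanishes: no point (x, y) can satisfy f = f_x = f_y = 0. In particular no (x, y) ∈ {−4, ..., 4}² is singular; the curve is smooth.


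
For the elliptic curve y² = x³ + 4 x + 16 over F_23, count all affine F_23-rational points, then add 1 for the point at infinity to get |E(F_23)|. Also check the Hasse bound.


Affine points = {(0, 4), (0, 19), (2, 3), (2, 20), (3, 3), (3, 20), (4, 2), (4, 21), (5, 0), (6, 7), (6, 16), (8, 10), (8, 13), (15, 1), (15, 22), (16, 6), (16, 17), (17, 11), (17, 12), (18, 3), (18, 20), (20, 0), (21, 0)}; affine count = 23; |E(F_23)| = 24.

Discriminant check: Δ ∝ 4a³ + 27b² = 4·4³ + 27·16² = 4·64 + 27·256 ≡ 15 (mod 23). Nonzero ⇒ E is nonsingular.
For each x ∈ F_23, compute rhs = x³ + 4·x + 16 mod 23, then count y ∈ F_23 with y² ≡ rhs.
  x = 0: rhs = 16, matching y values: 4, 19 (2 points).
  x = 1: rhs = 21, matching y values: none (0 points).
  x = 2: rhs = 9, matching y values: 3, 20 (2 points).
  x = 3: rhs = 9, matching y values: 3, 20 (2 points).
  x = 4: rhs = 4, matching y values: 2, 21 (2 points).
  x = 5: rhs = 0, matching y values: 0 (1 points).
  x = 6: rhs = 3, matching y values: 7, 16 (2 points).
  x = 7: rhs = 19, matching y values: none (0 points).
  x = 8: rhs = 8, matching y values: 10, 13 (2 points).
  x = 9: rhs = 22, matching y values: none (0 points).
  x = 10: rhs = 21, matching y values: none (0 points).
  x = 11: rhs = 11, matching y values: none (0 points).
  x = 12: rhs = 21, matching y values: none (0 points).
  x = 13: rhs = 11, matching y values: none (0 points).
  x = 14: rhs = 10, matching y values: none (0 points).
  x = 15: rhs = 1, matching y values: 1, 22 (2 points).
  x = 16: rhs = 13, matching y values: 6, 17 (2 points).
  x = 17: rhs = 6, matching y values: 11, 12 (2 points).
  x = 18: rhs = 9, matching y values: 3, 20 (2 points).
  x = 19: rhs = 5, matching y values: none (0 points).
  x = 20: rhs = 0, matching y values: 0 (1 points).
  x = 21: rhs = 0, matching y values: 0 (1 points).
  x = 22: rhs = 11, matching y values: none (0 points).
Total affine count: 23.
Full point count |E(F_23)| = 23 + 1 = 24.
Hasse bound: |24 − (23+1)| = |0| = 0 ≤ 2√23 ≈ 9.5917 ✓.
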